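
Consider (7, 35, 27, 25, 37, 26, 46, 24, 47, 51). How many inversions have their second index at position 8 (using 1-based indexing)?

The element at index 8 is 24.
Elements before it: 7, 35, 27, 25, 37, 26, 46
Those larger than 24: 35, 27, 25, 37, 26, 46

6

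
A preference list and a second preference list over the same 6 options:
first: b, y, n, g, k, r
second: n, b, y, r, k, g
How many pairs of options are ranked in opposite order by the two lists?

Assign each item its position (1..6) in the first ordering, then rewrite the second ordering as that position sequence:
positions: b→1, y→2, n→3, g→4, k→5, r→6
second ordering as positions: [3, 1, 2, 6, 5, 4]
Discordant pairs = inversions in this position sequence.
3: 1, 2 → 2
1: 0
2: 0
6: 5, 4 → 2
5: 4 → 1
4: 0
Total: 2 + 0 + 0 + 2 + 1 + 0 = 5

5 pairs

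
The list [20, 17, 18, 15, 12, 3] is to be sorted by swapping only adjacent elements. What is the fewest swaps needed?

14 adjacent swaps

The minimum number of adjacent swaps to sort an array equals its inversion count, since every such swap removes exactly one inversion.
Count inversions — for each element, later elements that are smaller:
20: 17, 18, 15, 12, 3 → 5
17: 15, 12, 3 → 3
18: 15, 12, 3 → 3
15: 12, 3 → 2
12: 3 → 1
3: none → 0
Total inversions: 5 + 3 + 3 + 2 + 1 + 0 = 14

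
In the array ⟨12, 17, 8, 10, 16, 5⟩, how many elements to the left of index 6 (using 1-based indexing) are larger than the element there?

The element at index 6 is 5.
Elements before it: 12, 17, 8, 10, 16
Those larger than 5: 12, 17, 8, 10, 16

5 such elements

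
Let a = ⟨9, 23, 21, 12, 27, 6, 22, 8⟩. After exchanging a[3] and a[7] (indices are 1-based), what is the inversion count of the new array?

Positions 3 and 7 hold 21 and 22; after swapping, the array is [9, 23, 22, 12, 27, 6, 21, 8].
For each element, count later entries that are smaller:
9: 2
23: 5
22: 4
12: 2
27: 3
6: 0
21: 1
8: 0
Sum: 2 + 5 + 4 + 2 + 3 + 0 + 1 + 0 = 17

17 inversions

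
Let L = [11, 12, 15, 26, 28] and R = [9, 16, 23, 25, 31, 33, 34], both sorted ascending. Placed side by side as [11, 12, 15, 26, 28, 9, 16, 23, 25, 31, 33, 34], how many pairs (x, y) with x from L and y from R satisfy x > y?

Take each right-half value and tally the left-half values above it:
r = 9: 11, 12, 15, 26, 28 → 5
r = 16: 26, 28 → 2
r = 23: 26, 28 → 2
r = 25: 26, 28 → 2
r = 31: none → 0
r = 33: none → 0
r = 34: none → 0
Cross-inversions: 5 + 2 + 2 + 2 + 0 + 0 + 0 = 11

11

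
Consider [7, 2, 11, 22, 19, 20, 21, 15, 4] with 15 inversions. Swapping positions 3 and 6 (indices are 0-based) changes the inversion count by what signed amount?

-1

Positions 3 and 6 hold 22 and 21; after swapping, the array is [7, 2, 11, 21, 19, 20, 22, 15, 4].
Element-by-element contributions:
7: 2
2: 0
11: 1
21: 4
19: 2
20: 2
22: 2
15: 1
4: 0
Sum: 2 + 0 + 1 + 4 + 2 + 2 + 2 + 1 + 0 = 14
Change: 14 − 15 = -1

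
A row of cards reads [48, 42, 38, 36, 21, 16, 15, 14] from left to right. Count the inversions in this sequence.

For each element, count later entries that are smaller:
48 → 42, 38, 36, 21, 16, 15, 14 → 7
42 → 38, 36, 21, 16, 15, 14 → 6
38 → 36, 21, 16, 15, 14 → 5
36 → 21, 16, 15, 14 → 4
21 → 16, 15, 14 → 3
16 → 15, 14 → 2
15 → 14 → 1
14 → none → 0
Sum: 7 + 6 + 5 + 4 + 3 + 2 + 1 + 0 = 28

28 inversions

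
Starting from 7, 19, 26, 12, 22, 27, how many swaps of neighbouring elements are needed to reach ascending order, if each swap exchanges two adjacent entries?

The minimum number of adjacent swaps to sort an array equals its inversion count, since every such swap removes exactly one inversion.
Count inversions — for each element, later elements that are smaller:
7: none → 0
19: 12 → 1
26: 12, 22 → 2
12: none → 0
22: none → 0
27: none → 0
Total inversions: 0 + 1 + 2 + 0 + 0 + 0 = 3

3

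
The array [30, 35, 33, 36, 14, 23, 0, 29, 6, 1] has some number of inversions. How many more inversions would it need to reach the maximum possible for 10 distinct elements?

11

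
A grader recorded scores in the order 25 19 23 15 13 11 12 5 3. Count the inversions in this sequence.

For each element, count later entries that are smaller:
25 → 19, 23, 15, 13, 11, 12, 5, 3 → 8
19 → 15, 13, 11, 12, 5, 3 → 6
23 → 15, 13, 11, 12, 5, 3 → 6
15 → 13, 11, 12, 5, 3 → 5
13 → 11, 12, 5, 3 → 4
11 → 5, 3 → 2
12 → 5, 3 → 2
5 → 3 → 1
3 → none → 0
Sum: 8 + 6 + 6 + 5 + 4 + 2 + 2 + 1 + 0 = 34

34 inversions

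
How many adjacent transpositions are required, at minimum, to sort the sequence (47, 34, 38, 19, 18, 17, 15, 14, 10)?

The minimum number of adjacent swaps to sort an array equals its inversion count, since every such swap removes exactly one inversion.
Count inversions — for each element, later elements that are smaller:
47: 34, 38, 19, 18, 17, 15, 14, 10 → 8
34: 19, 18, 17, 15, 14, 10 → 6
38: 19, 18, 17, 15, 14, 10 → 6
19: 18, 17, 15, 14, 10 → 5
18: 17, 15, 14, 10 → 4
17: 15, 14, 10 → 3
15: 14, 10 → 2
14: 10 → 1
10: none → 0
Total inversions: 8 + 6 + 6 + 5 + 4 + 3 + 2 + 1 + 0 = 35

35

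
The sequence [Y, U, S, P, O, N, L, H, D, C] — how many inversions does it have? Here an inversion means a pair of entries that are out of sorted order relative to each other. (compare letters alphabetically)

45

Count, for each position, how many later elements it exceeds:
Y: 9
U: 8
S: 7
P: 6
O: 5
N: 4
L: 3
H: 2
D: 1
C: 0
Sum: 9 + 8 + 7 + 6 + 5 + 4 + 3 + 2 + 1 + 0 = 45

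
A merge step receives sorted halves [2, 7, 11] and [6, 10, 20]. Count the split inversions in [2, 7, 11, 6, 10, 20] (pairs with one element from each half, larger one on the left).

Cross-inversions: 3

Take each right-half value and tally the left-half values above it:
r = 6: 7, 11 → 2
r = 10: 11 → 1
r = 20: none → 0
Cross-inversions: 2 + 1 + 0 = 3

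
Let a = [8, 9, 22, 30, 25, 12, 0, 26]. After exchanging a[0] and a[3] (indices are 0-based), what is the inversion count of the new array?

Positions 0 and 3 hold 8 and 30; after swapping, the array is [30, 9, 22, 8, 25, 12, 0, 26].
Count, for each position, how many later elements it exceeds:
30: 7
9: 2
22: 3
8: 1
25: 2
12: 1
0: 0
26: 0
Sum: 7 + 2 + 3 + 1 + 2 + 1 + 0 + 0 = 16

There are 16 inversions.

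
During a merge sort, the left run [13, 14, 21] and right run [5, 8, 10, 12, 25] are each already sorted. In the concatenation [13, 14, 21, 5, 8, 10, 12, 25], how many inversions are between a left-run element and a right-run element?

Take each right-half value and tally the left-half values above it:
r = 5: 13, 14, 21 → 3
r = 8: 13, 14, 21 → 3
r = 10: 13, 14, 21 → 3
r = 12: 13, 14, 21 → 3
r = 25: none → 0
Cross-inversions: 3 + 3 + 3 + 3 + 0 = 12

12 cross-inversions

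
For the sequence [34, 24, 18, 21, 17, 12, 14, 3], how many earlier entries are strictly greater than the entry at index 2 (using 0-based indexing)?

2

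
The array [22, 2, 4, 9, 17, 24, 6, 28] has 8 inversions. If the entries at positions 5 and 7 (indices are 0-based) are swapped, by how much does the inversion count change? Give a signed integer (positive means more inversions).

+1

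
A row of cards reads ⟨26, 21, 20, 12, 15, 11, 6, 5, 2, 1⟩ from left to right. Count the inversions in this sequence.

Element-by-element contributions:
26 → 21, 20, 12, 15, 11, 6, 5, 2, 1 → 9
21 → 20, 12, 15, 11, 6, 5, 2, 1 → 8
20 → 12, 15, 11, 6, 5, 2, 1 → 7
12 → 11, 6, 5, 2, 1 → 5
15 → 11, 6, 5, 2, 1 → 5
11 → 6, 5, 2, 1 → 4
6 → 5, 2, 1 → 3
5 → 2, 1 → 2
2 → 1 → 1
1 → none → 0
Sum: 9 + 8 + 7 + 5 + 5 + 4 + 3 + 2 + 1 + 0 = 44

44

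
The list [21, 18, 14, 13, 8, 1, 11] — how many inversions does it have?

19

Count, for each position, how many later elements it exceeds:
21: 6
18: 5
14: 4
13: 3
8: 1
1: 0
11: 0
Sum: 6 + 5 + 4 + 3 + 1 + 0 + 0 = 19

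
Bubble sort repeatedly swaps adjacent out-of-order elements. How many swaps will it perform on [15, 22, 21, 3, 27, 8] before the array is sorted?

Each adjacent swap fixes exactly one inversion, so the minimum swap count equals the number of inversions.
Count inversions — for each element, later elements that are smaller:
15: 3, 8 → 2
22: 21, 3, 8 → 3
21: 3, 8 → 2
3: none → 0
27: 8 → 1
8: none → 0
Total inversions: 2 + 3 + 2 + 0 + 1 + 0 = 8

8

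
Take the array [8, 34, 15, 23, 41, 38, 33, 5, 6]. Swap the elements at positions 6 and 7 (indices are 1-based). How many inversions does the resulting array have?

Inversions: 19

Positions 6 and 7 hold 38 and 33; after swapping, the array is [8, 34, 15, 23, 41, 33, 38, 5, 6].
Sweep left to right; for each value list the smaller values that follow it:
8: 2
34: 5
15: 2
23: 2
41: 4
33: 2
38: 2
5: 0
6: 0
Sum: 2 + 5 + 2 + 2 + 4 + 2 + 2 + 0 + 0 = 19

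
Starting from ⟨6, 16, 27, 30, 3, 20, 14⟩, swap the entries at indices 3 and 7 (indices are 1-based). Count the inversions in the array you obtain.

Positions 3 and 7 hold 27 and 14; after swapping, the array is [6, 16, 14, 30, 3, 20, 27].
For each element, count later entries that are smaller:
6 → 3 → 1
16 → 14, 3 → 2
14 → 3 → 1
30 → 3, 20, 27 → 3
3 → none → 0
20 → none → 0
27 → none → 0
Sum: 1 + 2 + 1 + 3 + 0 + 0 + 0 = 7

7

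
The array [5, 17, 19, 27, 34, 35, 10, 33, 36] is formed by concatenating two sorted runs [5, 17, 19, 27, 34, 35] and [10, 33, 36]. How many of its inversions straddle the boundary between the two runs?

7

For each element r of the right run, count left-run elements greater than r:
r = 10: 17, 19, 27, 34, 35 → 5
r = 33: 34, 35 → 2
r = 36: none → 0
Cross-inversions: 5 + 2 + 0 = 7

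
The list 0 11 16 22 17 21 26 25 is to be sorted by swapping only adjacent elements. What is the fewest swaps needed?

3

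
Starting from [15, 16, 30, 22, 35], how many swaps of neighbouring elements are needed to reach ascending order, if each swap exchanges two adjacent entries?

The minimum number of adjacent swaps to sort an array equals its inversion count, since every such swap removes exactly one inversion.
Count inversions — for each element, later elements that are smaller:
15: none → 0
16: none → 0
30: 22 → 1
22: none → 0
35: none → 0
Total inversions: 0 + 0 + 1 + 0 + 0 = 1

1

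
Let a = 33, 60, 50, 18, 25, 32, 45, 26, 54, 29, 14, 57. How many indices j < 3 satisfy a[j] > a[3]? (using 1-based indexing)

1

The element at index 3 is 50.
Elements before it: 33, 60
Those larger than 50: 60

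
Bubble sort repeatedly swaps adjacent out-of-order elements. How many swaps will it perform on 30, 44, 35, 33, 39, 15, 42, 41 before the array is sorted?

Each adjacent swap fixes exactly one inversion, so the minimum swap count equals the number of inversions.
Count inversions — for each element, later elements that are smaller:
30: 15 → 1
44: 35, 33, 39, 15, 42, 41 → 6
35: 33, 15 → 2
33: 15 → 1
39: 15 → 1
15: none → 0
42: 41 → 1
41: none → 0
Total inversions: 1 + 6 + 2 + 1 + 1 + 0 + 1 + 0 = 12

12 swaps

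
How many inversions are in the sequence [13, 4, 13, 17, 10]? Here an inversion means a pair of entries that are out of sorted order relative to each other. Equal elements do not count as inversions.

Out-of-order index pairs (0-indexed):
(0,1): 13 > 4
(0,4): 13 > 10
(2,4): 13 > 10
(3,4): 17 > 10
That's 4 pairs.

4 inversions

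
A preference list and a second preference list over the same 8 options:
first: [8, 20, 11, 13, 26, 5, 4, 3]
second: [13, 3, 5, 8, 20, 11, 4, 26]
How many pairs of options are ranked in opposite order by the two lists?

14 pairs

Assign each item its position (1..8) in the first ordering, then rewrite the second ordering as that position sequence:
positions: 8→1, 20→2, 11→3, 13→4, 26→5, 5→6, 4→7, 3→8
second ordering as positions: [4, 8, 6, 1, 2, 3, 7, 5]
Discordant pairs = inversions in this position sequence.
4: 1, 2, 3 → 3
8: 6, 1, 2, 3, 7, 5 → 6
6: 1, 2, 3, 5 → 4
1: 0
2: 0
3: 0
7: 5 → 1
5: 0
Total: 3 + 6 + 4 + 0 + 0 + 0 + 1 + 0 = 14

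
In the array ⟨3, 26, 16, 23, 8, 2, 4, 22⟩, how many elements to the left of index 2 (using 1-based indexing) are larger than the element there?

The element at index 2 is 26.
Elements before it: 3
None of them are larger than 26.

0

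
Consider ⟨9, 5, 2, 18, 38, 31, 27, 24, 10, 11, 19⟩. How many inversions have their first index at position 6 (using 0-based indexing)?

4 such elements

The element at index 6 is 27.
Elements after it: 24, 10, 11, 19
Those smaller than 27: 24, 10, 11, 19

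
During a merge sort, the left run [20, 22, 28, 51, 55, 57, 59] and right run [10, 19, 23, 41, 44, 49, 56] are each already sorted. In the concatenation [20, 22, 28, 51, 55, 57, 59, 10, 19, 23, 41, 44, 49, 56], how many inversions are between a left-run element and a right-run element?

33 cross-inversions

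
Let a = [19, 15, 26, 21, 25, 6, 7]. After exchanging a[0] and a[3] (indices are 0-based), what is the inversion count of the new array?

14

Positions 0 and 3 hold 19 and 21; after swapping, the array is [21, 15, 26, 19, 25, 6, 7].
Element-by-element contributions:
21 → 15, 19, 6, 7 → 4
15 → 6, 7 → 2
26 → 19, 25, 6, 7 → 4
19 → 6, 7 → 2
25 → 6, 7 → 2
6 → none → 0
7 → none → 0
Sum: 4 + 2 + 4 + 2 + 2 + 0 + 0 = 14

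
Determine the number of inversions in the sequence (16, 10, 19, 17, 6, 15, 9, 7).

20

For each element, count later entries that are smaller:
16 → 10, 6, 15, 9, 7 → 5
10 → 6, 9, 7 → 3
19 → 17, 6, 15, 9, 7 → 5
17 → 6, 15, 9, 7 → 4
6 → none → 0
15 → 9, 7 → 2
9 → 7 → 1
7 → none → 0
Sum: 5 + 3 + 5 + 4 + 0 + 2 + 1 + 0 = 20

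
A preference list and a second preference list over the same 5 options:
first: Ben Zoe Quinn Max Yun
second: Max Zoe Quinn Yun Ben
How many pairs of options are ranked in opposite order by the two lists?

6

Assign each item its position (1..5) in the first ordering, then rewrite the second ordering as that position sequence:
positions: Ben→1, Zoe→2, Quinn→3, Max→4, Yun→5
second ordering as positions: [4, 2, 3, 5, 1]
Discordant pairs = inversions in this position sequence.
4: 2, 3, 1 → 3
2: 1 → 1
3: 1 → 1
5: 1 → 1
1: 0
Total: 3 + 1 + 1 + 1 + 0 = 6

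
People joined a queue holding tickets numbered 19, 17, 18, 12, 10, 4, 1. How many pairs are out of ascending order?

20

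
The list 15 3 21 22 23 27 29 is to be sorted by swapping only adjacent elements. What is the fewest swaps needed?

1

Minimum adjacent swaps = number of inversions (each swap of adjacent out-of-order elements removes one inversion and no swap can remove more).
Count inversions — for each element, later elements that are smaller:
15: 3 → 1
3: none → 0
21: none → 0
22: none → 0
23: none → 0
27: none → 0
29: none → 0
Total inversions: 1 + 0 + 0 + 0 + 0 + 0 + 0 = 1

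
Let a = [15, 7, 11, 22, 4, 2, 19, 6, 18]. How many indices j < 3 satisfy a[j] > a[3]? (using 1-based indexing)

1

The element at index 3 is 11.
Elements before it: 15, 7
Those larger than 11: 15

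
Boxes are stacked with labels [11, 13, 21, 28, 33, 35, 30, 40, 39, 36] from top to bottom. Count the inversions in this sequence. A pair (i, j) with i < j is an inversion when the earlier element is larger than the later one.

Inversions: 5

Count, for each position, how many later elements it exceeds:
11: 0
13: 0
21: 0
28: 0
33: 1
35: 1
30: 0
40: 2
39: 1
36: 0
Sum: 0 + 0 + 0 + 0 + 1 + 1 + 0 + 2 + 1 + 0 = 5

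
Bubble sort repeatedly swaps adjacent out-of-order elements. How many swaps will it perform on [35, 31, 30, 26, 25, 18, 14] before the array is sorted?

The minimum number of adjacent swaps to sort an array equals its inversion count, since every such swap removes exactly one inversion.
Count inversions — for each element, later elements that are smaller:
35: 31, 30, 26, 25, 18, 14 → 6
31: 30, 26, 25, 18, 14 → 5
30: 26, 25, 18, 14 → 4
26: 25, 18, 14 → 3
25: 18, 14 → 2
18: 14 → 1
14: none → 0
Total inversions: 6 + 5 + 4 + 3 + 2 + 1 + 0 = 21

21 swaps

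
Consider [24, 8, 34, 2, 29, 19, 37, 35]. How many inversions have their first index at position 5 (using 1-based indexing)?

1 such element

The element at index 5 is 29.
Elements after it: 19, 37, 35
Those smaller than 29: 19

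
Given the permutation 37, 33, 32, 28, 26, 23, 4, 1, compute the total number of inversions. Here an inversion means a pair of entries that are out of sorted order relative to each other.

28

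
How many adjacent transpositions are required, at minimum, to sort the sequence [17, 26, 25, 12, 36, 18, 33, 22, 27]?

14

Minimum adjacent swaps = number of inversions (each swap of adjacent out-of-order elements removes one inversion and no swap can remove more).
Count inversions — for each element, later elements that are smaller:
17: 12 → 1
26: 25, 12, 18, 22 → 4
25: 12, 18, 22 → 3
12: none → 0
36: 18, 33, 22, 27 → 4
18: none → 0
33: 22, 27 → 2
22: none → 0
27: none → 0
Total inversions: 1 + 4 + 3 + 0 + 4 + 0 + 2 + 0 + 0 = 14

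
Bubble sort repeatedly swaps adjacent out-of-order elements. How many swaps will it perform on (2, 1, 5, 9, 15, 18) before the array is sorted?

There is 1 adjacent swap.

The minimum number of adjacent swaps to sort an array equals its inversion count, since every such swap removes exactly one inversion.
Count inversions — for each element, later elements that are smaller:
2: 1 → 1
1: none → 0
5: none → 0
9: none → 0
15: none → 0
18: none → 0
Total inversions: 1 + 0 + 0 + 0 + 0 + 0 = 1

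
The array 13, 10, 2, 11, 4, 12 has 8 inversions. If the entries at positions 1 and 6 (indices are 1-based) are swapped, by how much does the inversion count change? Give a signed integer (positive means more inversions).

-1

Positions 1 and 6 hold 13 and 12; after swapping, the array is [12, 10, 2, 11, 4, 13].
For each element, count later entries that are smaller:
12: 4
10: 2
2: 0
11: 1
4: 0
13: 0
Sum: 4 + 2 + 0 + 1 + 0 + 0 = 7
Change: 7 − 8 = -1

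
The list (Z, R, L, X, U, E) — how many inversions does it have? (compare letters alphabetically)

There are 11 out-of-order pairs.

For each element, count later entries that are smaller:
Z: 5
R: 2
L: 1
X: 2
U: 1
E: 0
Sum: 5 + 2 + 1 + 2 + 1 + 0 = 11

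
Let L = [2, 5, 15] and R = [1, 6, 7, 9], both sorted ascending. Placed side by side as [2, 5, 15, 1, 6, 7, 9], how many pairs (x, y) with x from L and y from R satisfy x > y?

6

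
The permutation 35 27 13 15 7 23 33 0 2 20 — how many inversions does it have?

For each element, count later entries that are smaller:
35 → 27, 13, 15, 7, 23, 33, 0, 2, 20 → 9
27 → 13, 15, 7, 23, 0, 2, 20 → 7
13 → 7, 0, 2 → 3
15 → 7, 0, 2 → 3
7 → 0, 2 → 2
23 → 0, 2, 20 → 3
33 → 0, 2, 20 → 3
0 → none → 0
2 → none → 0
20 → none → 0
Sum: 9 + 7 + 3 + 3 + 2 + 3 + 3 + 0 + 0 + 0 = 30

30 inversions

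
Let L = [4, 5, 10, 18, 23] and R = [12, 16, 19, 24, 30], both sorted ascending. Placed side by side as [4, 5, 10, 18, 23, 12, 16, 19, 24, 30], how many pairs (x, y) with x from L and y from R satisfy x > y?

5

Take each right-half value and tally the left-half values above it:
r = 12: 18, 23 → 2
r = 16: 18, 23 → 2
r = 19: 23 → 1
r = 24: none → 0
r = 30: none → 0
Cross-inversions: 2 + 2 + 1 + 0 + 0 = 5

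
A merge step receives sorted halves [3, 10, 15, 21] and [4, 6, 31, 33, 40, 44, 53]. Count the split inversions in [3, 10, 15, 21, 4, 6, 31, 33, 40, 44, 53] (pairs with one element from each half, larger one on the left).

For each element r of the right run, count left-run elements greater than r:
r = 4: 10, 15, 21 → 3
r = 6: 10, 15, 21 → 3
r = 31: none → 0
r = 33: none → 0
r = 40: none → 0
r = 44: none → 0
r = 53: none → 0
Cross-inversions: 3 + 3 + 0 + 0 + 0 + 0 + 0 = 6

There are 6 split inversions.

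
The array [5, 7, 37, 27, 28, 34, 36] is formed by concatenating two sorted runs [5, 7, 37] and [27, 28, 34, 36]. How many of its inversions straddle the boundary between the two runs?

4

For each element r of the right run, count left-run elements greater than r:
r = 27: 37 → 1
r = 28: 37 → 1
r = 34: 37 → 1
r = 36: 37 → 1
Cross-inversions: 1 + 1 + 1 + 1 = 4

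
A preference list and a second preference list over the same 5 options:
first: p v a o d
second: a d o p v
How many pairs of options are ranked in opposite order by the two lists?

7

Assign each item its position (1..5) in the first ordering, then rewrite the second ordering as that position sequence:
positions: p→1, v→2, a→3, o→4, d→5
second ordering as positions: [3, 5, 4, 1, 2]
Discordant pairs = inversions in this position sequence.
3: 1, 2 → 2
5: 4, 1, 2 → 3
4: 1, 2 → 2
1: 0
2: 0
Total: 2 + 3 + 2 + 0 + 0 = 7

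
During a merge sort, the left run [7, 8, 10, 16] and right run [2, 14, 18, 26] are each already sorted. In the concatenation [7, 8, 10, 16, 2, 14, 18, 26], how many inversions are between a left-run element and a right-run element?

Count, for every r in R, how many entries of L exceed r:
r = 2: 7, 8, 10, 16 → 4
r = 14: 16 → 1
r = 18: none → 0
r = 26: none → 0
Cross-inversions: 4 + 1 + 0 + 0 = 5

Cross-inversions: 5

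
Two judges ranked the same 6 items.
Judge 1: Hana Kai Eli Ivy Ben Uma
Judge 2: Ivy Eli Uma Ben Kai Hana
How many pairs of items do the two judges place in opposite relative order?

11

Assign each item its position (1..6) in the first ordering, then rewrite the second ordering as that position sequence:
positions: Hana→1, Kai→2, Eli→3, Ivy→4, Ben→5, Uma→6
second ordering as positions: [4, 3, 6, 5, 2, 1]
Discordant pairs = inversions in this position sequence.
4: 3, 2, 1 → 3
3: 2, 1 → 2
6: 5, 2, 1 → 3
5: 2, 1 → 2
2: 1 → 1
1: 0
Total: 3 + 2 + 3 + 2 + 1 + 0 = 11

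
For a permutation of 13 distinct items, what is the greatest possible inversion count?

A reversed (strictly descending) arrangement makes every pair an inversion, giving C(13, 2) inversions.
C(13, 2) = 13·12/2 = 78

There are 78 inversions.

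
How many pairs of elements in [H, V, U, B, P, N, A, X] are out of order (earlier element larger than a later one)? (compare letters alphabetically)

15 inversions

For each element, count later entries that are smaller:
H → B, A → 2
V → U, B, P, N, A → 5
U → B, P, N, A → 4
B → A → 1
P → N, A → 2
N → A → 1
A → none → 0
X → none → 0
Sum: 2 + 5 + 4 + 1 + 2 + 1 + 0 + 0 = 15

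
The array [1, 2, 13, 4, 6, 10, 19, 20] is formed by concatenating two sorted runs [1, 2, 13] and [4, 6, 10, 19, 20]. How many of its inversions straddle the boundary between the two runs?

3 cross-inversions

Take each right-half value and tally the left-half values above it:
r = 4: 13 → 1
r = 6: 13 → 1
r = 10: 13 → 1
r = 19: none → 0
r = 20: none → 0
Cross-inversions: 1 + 1 + 1 + 0 + 0 = 3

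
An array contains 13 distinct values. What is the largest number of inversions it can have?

The maximum occurs when the array is in strictly decreasing order: every one of the C(13, 2) pairs is inverted.
C(13, 2) = 13·12/2 = 78

78 inversions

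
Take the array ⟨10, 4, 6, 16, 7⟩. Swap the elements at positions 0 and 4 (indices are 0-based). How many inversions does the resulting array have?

3

Positions 0 and 4 hold 10 and 7; after swapping, the array is [7, 4, 6, 16, 10].
Sweep left to right; for each value list the smaller values that follow it:
7 → 4, 6 → 2
4 → none → 0
6 → none → 0
16 → 10 → 1
10 → none → 0
Sum: 2 + 0 + 0 + 1 + 0 = 3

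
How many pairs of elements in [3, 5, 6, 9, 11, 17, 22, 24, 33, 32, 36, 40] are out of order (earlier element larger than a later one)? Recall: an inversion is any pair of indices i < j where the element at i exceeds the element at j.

Inversions: 1

For each element, count later entries that are smaller:
3 → none → 0
5 → none → 0
6 → none → 0
9 → none → 0
11 → none → 0
17 → none → 0
22 → none → 0
24 → none → 0
33 → 32 → 1
32 → none → 0
36 → none → 0
40 → none → 0
Sum: 0 + 0 + 0 + 0 + 0 + 0 + 0 + 0 + 1 + 0 + 0 + 0 = 1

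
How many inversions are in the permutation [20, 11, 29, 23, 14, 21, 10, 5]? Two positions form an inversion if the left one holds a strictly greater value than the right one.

Inversions: 20

For each element, count later entries that are smaller:
20: 4
11: 2
29: 5
23: 4
14: 2
21: 2
10: 1
5: 0
Sum: 4 + 2 + 5 + 4 + 2 + 2 + 1 + 0 = 20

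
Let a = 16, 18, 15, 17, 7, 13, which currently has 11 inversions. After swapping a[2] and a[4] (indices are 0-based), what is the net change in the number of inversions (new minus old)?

-1

Positions 2 and 4 hold 15 and 7; after swapping, the array is [16, 18, 7, 17, 15, 13].
Element-by-element contributions:
16 → 7, 15, 13 → 3
18 → 7, 17, 15, 13 → 4
7 → none → 0
17 → 15, 13 → 2
15 → 13 → 1
13 → none → 0
Sum: 3 + 4 + 0 + 2 + 1 + 0 = 10
Change: 10 − 11 = -1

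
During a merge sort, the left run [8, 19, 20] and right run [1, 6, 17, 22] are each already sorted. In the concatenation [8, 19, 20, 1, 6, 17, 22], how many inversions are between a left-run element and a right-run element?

8

Take each right-half value and tally the left-half values above it:
r = 1: 8, 19, 20 → 3
r = 6: 8, 19, 20 → 3
r = 17: 19, 20 → 2
r = 22: none → 0
Cross-inversions: 3 + 3 + 2 + 0 = 8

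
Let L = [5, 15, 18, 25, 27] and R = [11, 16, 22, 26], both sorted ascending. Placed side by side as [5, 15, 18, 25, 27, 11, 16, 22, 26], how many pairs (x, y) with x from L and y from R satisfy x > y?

10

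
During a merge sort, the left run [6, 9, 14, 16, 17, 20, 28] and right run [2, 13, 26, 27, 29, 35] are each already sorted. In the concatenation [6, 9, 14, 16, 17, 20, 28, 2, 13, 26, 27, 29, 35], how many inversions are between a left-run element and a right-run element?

For each element r of the right run, count left-run elements greater than r:
r = 2: 6, 9, 14, 16, 17, 20, 28 → 7
r = 13: 14, 16, 17, 20, 28 → 5
r = 26: 28 → 1
r = 27: 28 → 1
r = 29: none → 0
r = 35: none → 0
Cross-inversions: 7 + 5 + 1 + 1 + 0 + 0 = 14

14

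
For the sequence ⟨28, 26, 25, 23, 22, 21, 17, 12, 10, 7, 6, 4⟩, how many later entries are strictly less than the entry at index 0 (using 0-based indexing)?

11

The element at index 0 is 28.
Elements after it: 26, 25, 23, 22, 21, 17, 12, 10, 7, 6, 4
Those smaller than 28: 26, 25, 23, 22, 21, 17, 12, 10, 7, 6, 4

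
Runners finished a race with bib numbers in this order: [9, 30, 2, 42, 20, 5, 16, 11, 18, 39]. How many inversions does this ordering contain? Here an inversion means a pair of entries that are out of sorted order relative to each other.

For each element, count later entries that are smaller:
9: 2
30: 6
2: 0
42: 6
20: 4
5: 0
16: 1
11: 0
18: 0
39: 0
Sum: 2 + 6 + 0 + 6 + 4 + 0 + 1 + 0 + 0 + 0 = 19

There are 19 inversions.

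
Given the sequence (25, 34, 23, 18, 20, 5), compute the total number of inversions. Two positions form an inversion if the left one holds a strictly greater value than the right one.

13

Sweep left to right; for each value list the smaller values that follow it:
25 → 23, 18, 20, 5 → 4
34 → 23, 18, 20, 5 → 4
23 → 18, 20, 5 → 3
18 → 5 → 1
20 → 5 → 1
5 → none → 0
Sum: 4 + 4 + 3 + 1 + 1 + 0 = 13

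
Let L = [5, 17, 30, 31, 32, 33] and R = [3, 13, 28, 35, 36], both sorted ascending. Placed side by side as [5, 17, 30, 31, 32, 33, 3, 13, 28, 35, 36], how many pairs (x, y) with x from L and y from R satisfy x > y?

Count, for every r in R, how many entries of L exceed r:
r = 3: 5, 17, 30, 31, 32, 33 → 6
r = 13: 17, 30, 31, 32, 33 → 5
r = 28: 30, 31, 32, 33 → 4
r = 35: none → 0
r = 36: none → 0
Cross-inversions: 6 + 5 + 4 + 0 + 0 = 15

Split inversions: 15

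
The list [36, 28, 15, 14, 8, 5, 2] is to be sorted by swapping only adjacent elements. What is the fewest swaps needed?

There are 21 adjacent swaps.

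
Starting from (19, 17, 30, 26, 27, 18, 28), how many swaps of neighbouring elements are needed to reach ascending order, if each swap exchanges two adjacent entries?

8

The minimum number of adjacent swaps to sort an array equals its inversion count, since every such swap removes exactly one inversion.
Count inversions — for each element, later elements that are smaller:
19: 17, 18 → 2
17: none → 0
30: 26, 27, 18, 28 → 4
26: 18 → 1
27: 18 → 1
18: none → 0
28: none → 0
Total inversions: 2 + 0 + 4 + 1 + 1 + 0 + 0 = 8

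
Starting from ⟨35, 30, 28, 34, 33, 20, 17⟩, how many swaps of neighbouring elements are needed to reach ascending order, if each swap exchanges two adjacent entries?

The minimum number of adjacent swaps to sort an array equals its inversion count, since every such swap removes exactly one inversion.
Count inversions — for each element, later elements that are smaller:
35: 30, 28, 34, 33, 20, 17 → 6
30: 28, 20, 17 → 3
28: 20, 17 → 2
34: 33, 20, 17 → 3
33: 20, 17 → 2
20: 17 → 1
17: none → 0
Total inversions: 6 + 3 + 2 + 3 + 2 + 1 + 0 = 17

There are 17 swaps.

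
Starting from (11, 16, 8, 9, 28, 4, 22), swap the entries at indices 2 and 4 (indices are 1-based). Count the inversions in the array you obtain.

Positions 2 and 4 hold 16 and 9; after swapping, the array is [11, 9, 8, 16, 28, 4, 22].
Element-by-element contributions:
11 → 9, 8, 4 → 3
9 → 8, 4 → 2
8 → 4 → 1
16 → 4 → 1
28 → 4, 22 → 2
4 → none → 0
22 → none → 0
Sum: 3 + 2 + 1 + 1 + 2 + 0 + 0 = 9

Inversions: 9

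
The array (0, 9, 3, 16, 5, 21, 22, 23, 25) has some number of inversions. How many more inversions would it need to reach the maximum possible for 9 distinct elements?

33 inversions short

Maximum inversions for 9 distinct elements is C(9, 2) = 9·8/2 = 36.
Current inversions — for each element, count later smaller elements:
0: 0
9: 2
3: 0
16: 1
5: 0
21: 0
22: 0
23: 0
25: 0
Current total: 0 + 2 + 0 + 1 + 0 + 0 + 0 + 0 + 0 = 3
Shortfall: 36 − 3 = 33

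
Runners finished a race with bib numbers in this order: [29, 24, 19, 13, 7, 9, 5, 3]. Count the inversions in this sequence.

Sweep left to right; for each value list the smaller values that follow it:
29: 7
24: 6
19: 5
13: 4
7: 2
9: 2
5: 1
3: 0
Sum: 7 + 6 + 5 + 4 + 2 + 2 + 1 + 0 = 27

27 out-of-order pairs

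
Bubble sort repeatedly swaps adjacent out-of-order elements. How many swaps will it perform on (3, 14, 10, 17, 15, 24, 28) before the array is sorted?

The minimum number of adjacent swaps to sort an array equals its inversion count, since every such swap removes exactly one inversion.
Count inversions — for each element, later elements that are smaller:
3: none → 0
14: 10 → 1
10: none → 0
17: 15 → 1
15: none → 0
24: none → 0
28: none → 0
Total inversions: 0 + 1 + 0 + 1 + 0 + 0 + 0 = 2

2 adjacent swaps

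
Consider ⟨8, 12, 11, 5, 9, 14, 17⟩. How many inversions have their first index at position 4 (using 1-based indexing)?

The element at index 4 is 5.
Elements after it: 9, 14, 17
None of them are smaller than 5.

0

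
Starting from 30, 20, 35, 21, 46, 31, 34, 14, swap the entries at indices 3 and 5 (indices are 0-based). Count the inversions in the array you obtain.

Positions 3 and 5 hold 21 and 31; after swapping, the array is [30, 20, 35, 31, 46, 21, 34, 14].
Element-by-element contributions:
30 → 20, 21, 14 → 3
20 → 14 → 1
35 → 31, 21, 34, 14 → 4
31 → 21, 14 → 2
46 → 21, 34, 14 → 3
21 → 14 → 1
34 → 14 → 1
14 → none → 0
Sum: 3 + 1 + 4 + 2 + 3 + 1 + 1 + 0 = 15

15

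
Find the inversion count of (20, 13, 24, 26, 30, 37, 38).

1 inversion

Inversion pairs (indices are 0-based):
(0,1): 20 > 13
That's 1 pair.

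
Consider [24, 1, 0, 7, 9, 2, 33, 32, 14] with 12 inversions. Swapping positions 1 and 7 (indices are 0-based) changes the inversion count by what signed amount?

+7

Positions 1 and 7 hold 1 and 32; after swapping, the array is [24, 32, 0, 7, 9, 2, 33, 1, 14].
For each element, count later entries that are smaller:
24: 6
32: 6
0: 0
7: 2
9: 2
2: 1
33: 2
1: 0
14: 0
Sum: 6 + 6 + 0 + 2 + 2 + 1 + 2 + 0 + 0 = 19
Change: 19 − 12 = +7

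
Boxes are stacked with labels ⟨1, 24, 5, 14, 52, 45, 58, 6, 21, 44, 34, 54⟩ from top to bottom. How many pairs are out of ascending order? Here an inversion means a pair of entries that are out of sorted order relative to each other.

Count, for each position, how many later elements it exceeds:
1 → none → 0
24 → 5, 14, 6, 21 → 4
5 → none → 0
14 → 6 → 1
52 → 45, 6, 21, 44, 34 → 5
45 → 6, 21, 44, 34 → 4
58 → 6, 21, 44, 34, 54 → 5
6 → none → 0
21 → none → 0
44 → 34 → 1
34 → none → 0
54 → none → 0
Sum: 0 + 4 + 0 + 1 + 5 + 4 + 5 + 0 + 0 + 1 + 0 + 0 = 20

There are 20 inversions.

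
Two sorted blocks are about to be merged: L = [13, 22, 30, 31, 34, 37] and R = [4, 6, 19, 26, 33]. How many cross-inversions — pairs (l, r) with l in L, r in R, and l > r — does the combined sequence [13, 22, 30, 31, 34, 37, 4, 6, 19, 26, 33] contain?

23

Take each right-half value and tally the left-half values above it:
r = 4: 13, 22, 30, 31, 34, 37 → 6
r = 6: 13, 22, 30, 31, 34, 37 → 6
r = 19: 22, 30, 31, 34, 37 → 5
r = 26: 30, 31, 34, 37 → 4
r = 33: 34, 37 → 2
Cross-inversions: 6 + 6 + 5 + 4 + 2 = 23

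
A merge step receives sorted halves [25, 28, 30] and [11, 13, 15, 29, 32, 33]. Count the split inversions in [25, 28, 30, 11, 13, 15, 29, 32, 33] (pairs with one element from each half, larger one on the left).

10 cross-inversions

Count, for every r in R, how many entries of L exceed r:
r = 11: 25, 28, 30 → 3
r = 13: 25, 28, 30 → 3
r = 15: 25, 28, 30 → 3
r = 29: 30 → 1
r = 32: none → 0
r = 33: none → 0
Cross-inversions: 3 + 3 + 3 + 1 + 0 + 0 = 10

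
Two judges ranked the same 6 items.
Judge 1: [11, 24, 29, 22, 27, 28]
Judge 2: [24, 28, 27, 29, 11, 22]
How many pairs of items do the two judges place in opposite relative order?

Discordant pairs: 9

Assign each item its position (1..6) in the first ordering, then rewrite the second ordering as that position sequence:
positions: 11→1, 24→2, 29→3, 22→4, 27→5, 28→6
second ordering as positions: [2, 6, 5, 3, 1, 4]
Discordant pairs = inversions in this position sequence.
2: 1 → 1
6: 5, 3, 1, 4 → 4
5: 3, 1, 4 → 3
3: 1 → 1
1: 0
4: 0
Total: 1 + 4 + 3 + 1 + 0 + 0 = 9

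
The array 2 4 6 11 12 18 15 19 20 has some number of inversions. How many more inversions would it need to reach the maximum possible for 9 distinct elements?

35

Maximum inversions for 9 distinct elements is C(9, 2) = 9·8/2 = 36.
Current inversions — for each element, count later smaller elements:
2: 0
4: 0
6: 0
11: 0
12: 0
18: 1
15: 0
19: 0
20: 0
Current total: 0 + 0 + 0 + 0 + 0 + 1 + 0 + 0 + 0 = 1
Shortfall: 36 − 1 = 35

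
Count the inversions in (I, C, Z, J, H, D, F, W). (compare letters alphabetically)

Out-of-order pairs: 14

Count, for each position, how many later elements it exceeds:
I → C, H, D, F → 4
C → none → 0
Z → J, H, D, F, W → 5
J → H, D, F → 3
H → D, F → 2
D → none → 0
F → none → 0
W → none → 0
Sum: 4 + 0 + 5 + 3 + 2 + 0 + 0 + 0 = 14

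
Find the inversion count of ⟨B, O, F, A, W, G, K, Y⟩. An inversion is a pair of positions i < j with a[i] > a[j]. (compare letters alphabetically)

8

Count, for each position, how many later elements it exceeds:
B: 1
O: 4
F: 1
A: 0
W: 2
G: 0
K: 0
Y: 0
Sum: 1 + 4 + 1 + 0 + 2 + 0 + 0 + 0 = 8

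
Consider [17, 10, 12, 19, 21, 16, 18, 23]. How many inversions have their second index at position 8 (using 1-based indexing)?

The element at index 8 is 23.
Elements before it: 17, 10, 12, 19, 21, 16, 18
None of them are larger than 23.

0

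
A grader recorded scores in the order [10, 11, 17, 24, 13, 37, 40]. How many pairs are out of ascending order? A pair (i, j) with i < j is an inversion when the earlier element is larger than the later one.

Element-by-element contributions:
10 → none → 0
11 → none → 0
17 → 13 → 1
24 → 13 → 1
13 → none → 0
37 → none → 0
40 → none → 0
Sum: 0 + 0 + 1 + 1 + 0 + 0 + 0 = 2

2 inversions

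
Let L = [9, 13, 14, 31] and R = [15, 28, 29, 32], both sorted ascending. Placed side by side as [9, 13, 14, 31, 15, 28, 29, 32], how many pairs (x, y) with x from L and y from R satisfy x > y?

3 split inversions

Count, for every r in R, how many entries of L exceed r:
r = 15: 31 → 1
r = 28: 31 → 1
r = 29: 31 → 1
r = 32: none → 0
Cross-inversions: 1 + 1 + 1 + 0 = 3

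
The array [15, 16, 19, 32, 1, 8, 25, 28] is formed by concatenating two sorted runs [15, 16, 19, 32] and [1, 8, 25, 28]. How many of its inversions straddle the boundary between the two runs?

10

For each element r of the right run, count left-run elements greater than r:
r = 1: 15, 16, 19, 32 → 4
r = 8: 15, 16, 19, 32 → 4
r = 25: 32 → 1
r = 28: 32 → 1
Cross-inversions: 4 + 4 + 1 + 1 = 10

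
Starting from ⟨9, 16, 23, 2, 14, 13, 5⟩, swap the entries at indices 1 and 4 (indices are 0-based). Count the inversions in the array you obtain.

Positions 1 and 4 hold 16 and 14; after swapping, the array is [9, 14, 23, 2, 16, 13, 5].
Element-by-element contributions:
9 → 2, 5 → 2
14 → 2, 13, 5 → 3
23 → 2, 16, 13, 5 → 4
2 → none → 0
16 → 13, 5 → 2
13 → 5 → 1
5 → none → 0
Sum: 2 + 3 + 4 + 0 + 2 + 1 + 0 = 12

12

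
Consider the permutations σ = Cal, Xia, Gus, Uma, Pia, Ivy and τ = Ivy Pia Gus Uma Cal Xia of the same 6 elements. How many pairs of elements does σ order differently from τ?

Assign each item its position (1..6) in the first ordering, then rewrite the second ordering as that position sequence:
positions: Cal→1, Xia→2, Gus→3, Uma→4, Pia→5, Ivy→6
second ordering as positions: [6, 5, 3, 4, 1, 2]
Discordant pairs = inversions in this position sequence.
6: 5, 3, 4, 1, 2 → 5
5: 3, 4, 1, 2 → 4
3: 1, 2 → 2
4: 1, 2 → 2
1: 0
2: 0
Total: 5 + 4 + 2 + 2 + 0 + 0 = 13

13 discordant pairs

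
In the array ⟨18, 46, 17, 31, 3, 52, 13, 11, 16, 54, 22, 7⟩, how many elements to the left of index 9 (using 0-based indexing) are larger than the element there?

0

The element at index 9 is 54.
Elements before it: 18, 46, 17, 31, 3, 52, 13, 11, 16
None of them are larger than 54.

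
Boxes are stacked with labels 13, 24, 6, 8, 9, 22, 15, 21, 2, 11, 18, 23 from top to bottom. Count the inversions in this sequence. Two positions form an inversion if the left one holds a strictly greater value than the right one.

28 inversions

Sweep left to right; for each value list the smaller values that follow it:
13 → 6, 8, 9, 2, 11 → 5
24 → 6, 8, 9, 22, 15, 21, 2, 11, 18, 23 → 10
6 → 2 → 1
8 → 2 → 1
9 → 2 → 1
22 → 15, 21, 2, 11, 18 → 5
15 → 2, 11 → 2
21 → 2, 11, 18 → 3
2 → none → 0
11 → none → 0
18 → none → 0
23 → none → 0
Sum: 5 + 10 + 1 + 1 + 1 + 5 + 2 + 3 + 0 + 0 + 0 + 0 = 28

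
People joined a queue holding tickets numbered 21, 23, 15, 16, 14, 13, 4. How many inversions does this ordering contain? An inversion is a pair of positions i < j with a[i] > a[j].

For each element, count later entries that are smaller:
21 → 15, 16, 14, 13, 4 → 5
23 → 15, 16, 14, 13, 4 → 5
15 → 14, 13, 4 → 3
16 → 14, 13, 4 → 3
14 → 13, 4 → 2
13 → 4 → 1
4 → none → 0
Sum: 5 + 5 + 3 + 3 + 2 + 1 + 0 = 19

19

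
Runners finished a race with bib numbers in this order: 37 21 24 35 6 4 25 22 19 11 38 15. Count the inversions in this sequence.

39 inversions

Element-by-element contributions:
37 → 21, 24, 35, 6, 4, 25, 22, 19, 11, 15 → 10
21 → 6, 4, 19, 11, 15 → 5
24 → 6, 4, 22, 19, 11, 15 → 6
35 → 6, 4, 25, 22, 19, 11, 15 → 7
6 → 4 → 1
4 → none → 0
25 → 22, 19, 11, 15 → 4
22 → 19, 11, 15 → 3
19 → 11, 15 → 2
11 → none → 0
38 → 15 → 1
15 → none → 0
Sum: 10 + 5 + 6 + 7 + 1 + 0 + 4 + 3 + 2 + 0 + 1 + 0 = 39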